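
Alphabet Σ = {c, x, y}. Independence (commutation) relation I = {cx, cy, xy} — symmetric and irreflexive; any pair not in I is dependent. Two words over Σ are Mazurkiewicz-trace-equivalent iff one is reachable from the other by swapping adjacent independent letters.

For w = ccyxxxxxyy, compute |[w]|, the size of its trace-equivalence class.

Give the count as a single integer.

0(c) covers ∅
1(c) covers 0:c
2(y) covers ∅
3(x) covers ∅
4(x) covers 3:x
5(x) covers 4:x
6(x) covers 5:x
7(x) covers 6:x
8(y) covers 2:y
9(y) covers 8:y
floor of heap: 0:c, 2:y, 3:x
completions by unplaced set U, small U first (add the entries for U minus each lowest piece of U):
  |U|=1: {1}:1  {7}:1  {9}:1
  |U|=2: {0,1}:1  {1,7}:2  {1,9}:2  {6,7}:1  {7,9}:2  {8,9}:1
  |U|=3: {0,1,7}:3  {0,1,9}:3  {1,6,7}:3  {1,7,9}:6  {1,8,9}:3  {2,8,9}:1  {5,6,7}:1  {6,7,9}:3  {7,8,9}:3
  |U|=4: {0,1,6,7}:6  {0,1,7,9}:12  {0,1,8,9}:6  {1,2,8,9}:4  {1,5,6,7}:4  {1,6,7,9}:12  {1,7,8,9}:12  {2,7,8,9}:4  {4,5,6,7}:1  {5,6,7,9}:4  {6,7,8,9}:6
  |U|=5: {0,1,2,8,9}:10  {0,1,5,6,7}:10  {0,1,6,7,9}:30  {0,1,7,8,9}:30  {1,2,7,8,9}:20  {1,4,5,6,7}:5  {1,5,6,7,9}:20  {1,6,7,8,9}:30  {2,6,7,8,9}:10  {3,4,5,6,7}:1  {4,5,6,7,9}:5  {5,6,7,8,9}:10
  |U|=6: {0,1,2,7,8,9}:60  {0,1,4,5,6,7}:15  {0,1,5,6,7,9}:60  {0,1,6,7,8,9}:90  {1,2,6,7,8,9}:60  {1,3,4,5,6,7}:6  {1,4,5,6,7,9}:30  {1,5,6,7,8,9}:60  {2,5,6,7,8,9}:20  {3,4,5,6,7,9}:6  {4,5,6,7,8,9}:15
  |U|=7: {0,1,2,6,7,8,9}:210  {0,1,3,4,5,6,7}:21  {0,1,4,5,6,7,9}:105  {0,1,5,6,7,8,9}:210  {1,2,5,6,7,8,9}:140  {1,3,4,5,6,7,9}:42  {1,4,5,6,7,8,9}:105  {2,4,5,6,7,8,9}:35  {3,4,5,6,7,8,9}:21
  |U|=8: {0,1,2,5,6,7,8,9}:560  {0,1,3,4,5,6,7,9}:168  {0,1,4,5,6,7,8,9}:420  {1,2,4,5,6,7,8,9}:280  {1,3,4,5,6,7,8,9}:168  {2,3,4,5,6,7,8,9}:56
  start at 0(c): 504
  start at 2(y): 756
  start at 3(x): 1260
sum over floor = 2520

2520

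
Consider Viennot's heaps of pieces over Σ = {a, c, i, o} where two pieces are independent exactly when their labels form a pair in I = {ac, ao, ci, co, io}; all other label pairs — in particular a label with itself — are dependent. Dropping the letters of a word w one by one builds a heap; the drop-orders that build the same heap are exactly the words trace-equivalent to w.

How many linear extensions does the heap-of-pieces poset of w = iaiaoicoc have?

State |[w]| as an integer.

drop 0:i onto floor
drop 1:a onto {0:i}
drop 2:i onto {1:a}
drop 3:a onto {2:i}
drop 4:o onto floor
drop 5:i onto {3:a}
drop 6:c onto floor
drop 7:o onto {4:o}
drop 8:c onto {6:c}
ground layer = {0:i, 4:o, 6:c}
drop-orders for the pieces not yet dropped (sum over which currently-grounded one goes next):
  1 to go: {5} 1  {7} 1  {8} 1
  2 to go: {3,5} 1  {4,7} 1  {5,7} 2  {5,8} 2  {6,8} 1  {7,8} 2
  3 to go: {2,3,5} 1  {3,5,7} 3  {3,5,8} 3  {4,5,7} 3  {4,7,8} 3  {5,6,8} 3  {5,7,8} 6  {6,7,8} 3
  4 to go: {1,2,3,5} 1  {2,3,5,7} 4  {2,3,5,8} 4  {3,4,5,7} 6  {3,5,6,8} 6  {3,5,7,8} 12  {4,5,7,8} 12  {4,6,7,8} 6  {5,6,7,8} 12
  5 to go: {0,1,2,3,5} 1  {1,2,3,5,7} 5  {1,2,3,5,8} 5  {2,3,4,5,7} 10  {2,3,5,6,8} 10  {2,3,5,7,8} 20  {3,4,5,7,8} 30  {3,5,6,7,8} 30  {4,5,6,7,8} 30
  6 to go: {0,1,2,3,5,7} 6  {0,1,2,3,5,8} 6  {1,2,3,4,5,7} 15  {1,2,3,5,6,8} 15  {1,2,3,5,7,8} 30  {2,3,4,5,7,8} 60  {2,3,5,6,7,8} 60  {3,4,5,6,7,8} 90
  7 to go: {0,1,2,3,4,5,7} 21  {0,1,2,3,5,6,8} 21  {0,1,2,3,5,7,8} 42  {1,2,3,4,5,7,8} 105  {1,2,3,5,6,7,8} 105  {2,3,4,5,6,7,8} 210
  if 0:i drops first: 420 orders
  if 4:o drops first: 168 orders
  if 6:c drops first: 168 orders
heap linearizations: 756

756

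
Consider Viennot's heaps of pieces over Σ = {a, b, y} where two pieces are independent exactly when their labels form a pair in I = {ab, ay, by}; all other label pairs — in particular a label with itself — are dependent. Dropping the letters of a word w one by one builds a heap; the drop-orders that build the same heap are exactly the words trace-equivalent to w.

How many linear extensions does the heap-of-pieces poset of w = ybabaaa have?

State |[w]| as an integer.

piece 0:y — minimal
piece 1:b — minimal
piece 2:a — minimal
piece 3:b rests on {1:b}
piece 4:a rests on {2:a}
piece 5:a rests on {4:a}
piece 6:a rests on {5:a}
minimal pieces: {0:y, 1:b, 2:a}
ways to finish when only these pieces remain (= sum over removing one remaining piece with nothing left below it):
  1 left: {0}→1  {3}→1  {6}→1
  2 left: {0,3}→2  {0,6}→2  {1,3}→1  {3,6}→2  {5,6}→1
  3 left: {0,1,3}→3  {0,3,6}→6  {0,5,6}→3  {1,3,6}→3  {3,5,6}→3  {4,5,6}→1
  4 left: {0,1,3,6}→12  {0,3,5,6}→12  {0,4,5,6}→4  {1,3,5,6}→6  {2,4,5,6}→1  {3,4,5,6}→4
  5 left: {0,1,3,5,6}→30  {0,2,4,5,6}→5  {0,3,4,5,6}→20  {1,3,4,5,6}→10  {2,3,4,5,6}→5
  placing 0:y first → 15 extensions
  placing 1:b first → 30 extensions
  placing 2:a first → 60 extensions
total linear extensions = 105

105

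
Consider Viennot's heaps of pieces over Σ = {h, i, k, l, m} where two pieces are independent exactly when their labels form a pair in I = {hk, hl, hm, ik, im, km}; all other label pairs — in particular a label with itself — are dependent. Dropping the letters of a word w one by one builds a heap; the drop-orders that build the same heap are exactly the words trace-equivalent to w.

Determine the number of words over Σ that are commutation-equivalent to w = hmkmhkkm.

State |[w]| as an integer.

0(h) covers ∅
1(m) covers ∅
2(k) covers ∅
3(m) covers 1:m
4(h) covers 0:h
5(k) covers 2:k
6(k) covers 5:k
7(m) covers 3:m
floor of heap: 0:h, 1:m, 2:k
completions by unplaced set U, small U first (add the entries for U minus each lowest piece of U):
  |U|=1: {4}:1  {6}:1  {7}:1
  |U|=2: {0,4}:1  {3,7}:1  {4,6}:2  {4,7}:2  {5,6}:1  {6,7}:2
  |U|=3: {0,4,6}:3  {0,4,7}:3  {1,3,7}:1  {2,5,6}:1  {3,4,7}:3  {3,6,7}:3  {4,5,6}:3  {4,6,7}:6  {5,6,7}:3
  |U|=4: {0,3,4,7}:6  {0,4,5,6}:6  {0,4,6,7}:12  {1,3,4,7}:4  {1,3,6,7}:4  {2,4,5,6}:4  {2,5,6,7}:4  {3,4,6,7}:12  {3,5,6,7}:6  {4,5,6,7}:12
  |U|=5: {0,1,3,4,7}:10  {0,2,4,5,6}:10  {0,3,4,6,7}:30  {0,4,5,6,7}:30  {1,3,4,6,7}:20  {1,3,5,6,7}:10  {2,3,5,6,7}:10  {2,4,5,6,7}:20  {3,4,5,6,7}:30
  |U|=6: {0,1,3,4,6,7}:60  {0,2,4,5,6,7}:60  {0,3,4,5,6,7}:90  {1,2,3,5,6,7}:20  {1,3,4,5,6,7}:60  {2,3,4,5,6,7}:60
  start at 0(h): 140
  start at 1(m): 210
  start at 2(k): 210
sum over floor = 560

560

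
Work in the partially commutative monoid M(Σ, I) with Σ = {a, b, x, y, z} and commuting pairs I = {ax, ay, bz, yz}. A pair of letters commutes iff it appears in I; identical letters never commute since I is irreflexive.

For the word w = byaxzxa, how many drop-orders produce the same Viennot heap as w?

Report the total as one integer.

piece 0:b — minimal
piece 1:y rests on {0:b}
piece 2:a rests on {0:b}
piece 3:x rests on {1:y}
piece 4:z rests on {2:a, 3:x}
piece 5:x rests on {4:z}
piece 6:a rests on {4:z}
minimal pieces: {0:b}
ways to finish when only these pieces remain (= sum over removing one remaining piece with nothing left below it):
  1 left: {5}→1  {6}→1
  2 left: {5,6}→2
  3 left: {4,5,6}→2
  4 left: {2,4,5,6}→2  {3,4,5,6}→2
  5 left: {1,3,4,5,6}→2  {2,3,4,5,6}→4
  placing 0:b first → 6 extensions

6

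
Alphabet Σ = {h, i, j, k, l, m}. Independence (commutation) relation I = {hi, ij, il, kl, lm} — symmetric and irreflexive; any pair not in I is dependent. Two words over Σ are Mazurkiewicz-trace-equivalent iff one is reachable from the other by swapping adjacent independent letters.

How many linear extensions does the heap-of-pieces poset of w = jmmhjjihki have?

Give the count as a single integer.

5

#0=j has no predecessor
#1=m depends on [0:j]
#2=m depends on [1:m]
#3=h depends on [2:m]
#4=j depends on [3:h]
#5=j depends on [4:j]
#6=i depends on [2:m]
#7=h depends on [5:j]
#8=k depends on [6:i, 7:h]
#9=i depends on [8:k]
sources: [0:j]
N(rest) = Σ N(rest − s) over sources s of rest; N(one piece) = 1:
  size 1 → [9]=1
  size 2 → [8,9]=1
  size 3 → [6,8,9]=1  [7,8,9]=1
  size 4 → [5,7,8,9]=1  [6,7,8,9]=2
  size 5 → [4,5,7,8,9]=1  [5,6,7,8,9]=3
  size 6 → [3,4,5,7,8,9]=1  [4,5,6,7,8,9]=4
  size 7 → [3,4,5,6,7,8,9]=5
  size 8 → [2,3,4,5,6,7,8,9]=5
  first=0(j) contributes 5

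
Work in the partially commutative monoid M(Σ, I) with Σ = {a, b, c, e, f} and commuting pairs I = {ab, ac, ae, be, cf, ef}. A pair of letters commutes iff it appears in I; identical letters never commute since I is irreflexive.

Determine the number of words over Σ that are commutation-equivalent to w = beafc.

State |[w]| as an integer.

16

0(b) covers ∅
1(e) covers ∅
2(a) covers ∅
3(f) covers 0:b, 2:a
4(c) covers 0:b, 1:e
floor of heap: 0:b, 1:e, 2:a
completions by unplaced set U, small U first (add the entries for U minus each lowest piece of U):
  |U|=1: {3}:1  {4}:1
  |U|=2: {1,4}:1  {2,3}:1  {3,4}:2
  |U|=3: {0,3,4}:2  {1,3,4}:3  {2,3,4}:3
  start at 0(b): 6
  start at 1(e): 5
  start at 2(a): 5
sum over floor = 16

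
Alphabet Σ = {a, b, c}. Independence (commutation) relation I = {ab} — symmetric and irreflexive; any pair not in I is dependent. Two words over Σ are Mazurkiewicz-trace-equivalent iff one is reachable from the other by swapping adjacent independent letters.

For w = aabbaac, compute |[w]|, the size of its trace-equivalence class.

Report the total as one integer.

piece 0:a — minimal
piece 1:a rests on {0:a}
piece 2:b — minimal
piece 3:b rests on {2:b}
piece 4:a rests on {1:a}
piece 5:a rests on {4:a}
piece 6:c rests on {3:b, 5:a}
minimal pieces: {0:a, 2:b}
ways to finish when only these pieces remain (= sum over removing one remaining piece with nothing left below it):
  1 left: {6}→1
  2 left: {3,6}→1  {5,6}→1
  3 left: {2,3,6}→1  {3,5,6}→2  {4,5,6}→1
  4 left: {1,4,5,6}→1  {2,3,5,6}→3  {3,4,5,6}→3
  5 left: {0,1,4,5,6}→1  {1,3,4,5,6}→4  {2,3,4,5,6}→6
  placing 0:a first → 10 extensions
  placing 2:b first → 5 extensions
total linear extensions = 15

15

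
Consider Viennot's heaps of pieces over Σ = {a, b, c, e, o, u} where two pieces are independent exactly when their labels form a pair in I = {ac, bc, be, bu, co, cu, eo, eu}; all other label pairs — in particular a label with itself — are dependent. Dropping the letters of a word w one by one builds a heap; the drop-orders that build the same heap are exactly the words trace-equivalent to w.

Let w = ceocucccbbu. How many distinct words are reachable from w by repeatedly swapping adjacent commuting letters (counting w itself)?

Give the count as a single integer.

2772

0(c) covers ∅
1(e) covers 0:c
2(o) covers ∅
3(c) covers 1:e
4(u) covers 2:o
5(c) covers 3:c
6(c) covers 5:c
7(c) covers 6:c
8(b) covers 2:o
9(b) covers 8:b
10(u) covers 4:u
floor of heap: 0:c, 2:o
completions by unplaced set U, small U first (add the entries for U minus each lowest piece of U):
  |U|=1: {7}:1  {9}:1  {10}:1
  |U|=2: {4,10}:1  {6,7}:1  {7,9}:2  {7,10}:2  {8,9}:1  {9,10}:2
  |U|=3: {4,7,10}:3  {4,9,10}:3  {5,6,7}:1  {6,7,9}:3  {6,7,10}:3  {7,8,9}:3  {7,9,10}:6  {8,9,10}:3
  |U|=4: {3,5,6,7}:1  {4,6,7,10}:6  {4,7,9,10}:12  {4,8,9,10}:6  {5,6,7,9}:4  {5,6,7,10}:4  {6,7,8,9}:6  {6,7,9,10}:12  {7,8,9,10}:12
  |U|=5: {1,3,5,6,7}:1  {2,4,8,9,10}:6  {3,5,6,7,9}:5  {3,5,6,7,10}:5  {4,5,6,7,10}:10  {4,6,7,9,10}:30  {4,7,8,9,10}:30  {5,6,7,8,9}:10  {5,6,7,9,10}:20  {6,7,8,9,10}:30
  |U|=6: {0,1,3,5,6,7}:1  {1,3,5,6,7,9}:6  {1,3,5,6,7,10}:6  {2,4,7,8,9,10}:36  {3,4,5,6,7,10}:15  {3,5,6,7,8,9}:15  {3,5,6,7,9,10}:30  {4,5,6,7,9,10}:60  {4,6,7,8,9,10}:90  {5,6,7,8,9,10}:60
  |U|=7: {0,1,3,5,6,7,9}:7  {0,1,3,5,6,7,10}:7  {1,3,4,5,6,7,10}:21  {1,3,5,6,7,8,9}:21  {1,3,5,6,7,9,10}:42  {2,4,6,7,8,9,10}:126  {3,4,5,6,7,9,10}:105  {3,5,6,7,8,9,10}:105  {4,5,6,7,8,9,10}:210
  |U|=8: {0,1,3,4,5,6,7,10}:28  {0,1,3,5,6,7,8,9}:28  {0,1,3,5,6,7,9,10}:56  {1,3,4,5,6,7,9,10}:168  {1,3,5,6,7,8,9,10}:168  {2,4,5,6,7,8,9,10}:336  {3,4,5,6,7,8,9,10}:420
  |U|=9: {0,1,3,4,5,6,7,9,10}:252  {0,1,3,5,6,7,8,9,10}:252  {1,3,4,5,6,7,8,9,10}:756  {2,3,4,5,6,7,8,9,10}:756
  start at 0(c): 1512
  start at 2(o): 1260
sum over floor = 2772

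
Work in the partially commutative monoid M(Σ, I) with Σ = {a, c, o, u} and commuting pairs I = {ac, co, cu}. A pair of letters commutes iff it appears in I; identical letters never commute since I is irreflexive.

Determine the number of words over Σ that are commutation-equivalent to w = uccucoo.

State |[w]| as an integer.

35

piece 0:u — minimal
piece 1:c — minimal
piece 2:c rests on {1:c}
piece 3:u rests on {0:u}
piece 4:c rests on {2:c}
piece 5:o rests on {3:u}
piece 6:o rests on {5:o}
minimal pieces: {0:u, 1:c}
ways to finish when only these pieces remain (= sum over removing one remaining piece with nothing left below it):
  1 left: {4}→1  {6}→1
  2 left: {2,4}→1  {4,6}→2  {5,6}→1
  3 left: {1,2,4}→1  {2,4,6}→3  {3,5,6}→1  {4,5,6}→3
  4 left: {0,3,5,6}→1  {1,2,4,6}→4  {2,4,5,6}→6  {3,4,5,6}→4
  5 left: {0,3,4,5,6}→5  {1,2,4,5,6}→10  {2,3,4,5,6}→10
  placing 0:u first → 20 extensions
  placing 1:c first → 15 extensions
total linear extensions = 35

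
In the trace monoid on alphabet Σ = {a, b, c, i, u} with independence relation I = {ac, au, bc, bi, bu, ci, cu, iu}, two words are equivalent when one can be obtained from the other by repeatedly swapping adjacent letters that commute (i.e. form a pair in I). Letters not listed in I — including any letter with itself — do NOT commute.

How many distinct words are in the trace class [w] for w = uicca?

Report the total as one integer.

piece 0:u — minimal
piece 1:i — minimal
piece 2:c — minimal
piece 3:c rests on {2:c}
piece 4:a rests on {1:i}
minimal pieces: {0:u, 1:i, 2:c}
ways to finish when only these pieces remain (= sum over removing one remaining piece with nothing left below it):
  1 left: {0}→1  {3}→1  {4}→1
  2 left: {0,3}→2  {0,4}→2  {1,4}→1  {2,3}→1  {3,4}→2
  3 left: {0,1,4}→3  {0,2,3}→3  {0,3,4}→6  {1,3,4}→3  {2,3,4}→3
  placing 0:u first → 6 extensions
  placing 1:i first → 12 extensions
  placing 2:c first → 12 extensions
total linear extensions = 30

30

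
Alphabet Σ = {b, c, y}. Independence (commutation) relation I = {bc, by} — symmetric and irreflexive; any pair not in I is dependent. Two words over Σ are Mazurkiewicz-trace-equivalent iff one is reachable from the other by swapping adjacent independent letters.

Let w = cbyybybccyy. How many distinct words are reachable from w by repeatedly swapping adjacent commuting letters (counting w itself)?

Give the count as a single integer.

165

0(c) covers ∅
1(b) covers ∅
2(y) covers 0:c
3(y) covers 2:y
4(b) covers 1:b
5(y) covers 3:y
6(b) covers 4:b
7(c) covers 5:y
8(c) covers 7:c
9(y) covers 8:c
10(y) covers 9:y
floor of heap: 0:c, 1:b
completions by unplaced set U, small U first (add the entries for U minus each lowest piece of U):
  |U|=1: {6}:1  {10}:1
  |U|=2: {4,6}:1  {6,10}:2  {9,10}:1
  |U|=3: {1,4,6}:1  {4,6,10}:3  {6,9,10}:3  {8,9,10}:1
  |U|=4: {1,4,6,10}:4  {4,6,9,10}:6  {6,8,9,10}:4  {7,8,9,10}:1
  |U|=5: {1,4,6,9,10}:10  {4,6,8,9,10}:10  {5,7,8,9,10}:1  {6,7,8,9,10}:5
  |U|=6: {1,4,6,8,9,10}:20  {3,5,7,8,9,10}:1  {4,6,7,8,9,10}:15  {5,6,7,8,9,10}:6
  |U|=7: {1,4,6,7,8,9,10}:35  {2,3,5,7,8,9,10}:1  {3,5,6,7,8,9,10}:7  {4,5,6,7,8,9,10}:21
  |U|=8: {0,2,3,5,7,8,9,10}:1  {1,4,5,6,7,8,9,10}:56  {2,3,5,6,7,8,9,10}:8  {3,4,5,6,7,8,9,10}:28
  |U|=9: {0,2,3,5,6,7,8,9,10}:9  {1,3,4,5,6,7,8,9,10}:84  {2,3,4,5,6,7,8,9,10}:36
  start at 0(c): 120
  start at 1(b): 45
sum over floor = 165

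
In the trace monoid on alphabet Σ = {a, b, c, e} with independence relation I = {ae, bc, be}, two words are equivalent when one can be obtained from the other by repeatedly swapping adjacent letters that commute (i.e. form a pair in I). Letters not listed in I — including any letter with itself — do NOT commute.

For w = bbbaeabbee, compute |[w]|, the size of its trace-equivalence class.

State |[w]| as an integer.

#0=b has no predecessor
#1=b depends on [0:b]
#2=b depends on [1:b]
#3=a depends on [2:b]
#4=e has no predecessor
#5=a depends on [3:a]
#6=b depends on [5:a]
#7=b depends on [6:b]
#8=e depends on [4:e]
#9=e depends on [8:e]
sources: [0:b, 4:e]
N(rest) = Σ N(rest − s) over sources s of rest; N(one piece) = 1:
  size 1 → [7]=1  [9]=1
  size 2 → [6,7]=1  [7,9]=2  [8,9]=1
  size 3 → [4,8,9]=1  [5,6,7]=1  [6,7,9]=3  [7,8,9]=3
  size 4 → [3,5,6,7]=1  [4,7,8,9]=4  [5,6,7,9]=4  [6,7,8,9]=6
  size 5 → [2,3,5,6,7]=1  [3,5,6,7,9]=5  [4,6,7,8,9]=10  [5,6,7,8,9]=10
  size 6 → [1,2,3,5,6,7]=1  [2,3,5,6,7,9]=6  [3,5,6,7,8,9]=15  [4,5,6,7,8,9]=20
  size 7 → [0,1,2,3,5,6,7]=1  [1,2,3,5,6,7,9]=7  [2,3,5,6,7,8,9]=21  [3,4,5,6,7,8,9]=35
  size 8 → [0,1,2,3,5,6,7,9]=8  [1,2,3,5,6,7,8,9]=28  [2,3,4,5,6,7,8,9]=56
  first=0(b) contributes 84
  first=4(e) contributes 36
|[w]| = 120

120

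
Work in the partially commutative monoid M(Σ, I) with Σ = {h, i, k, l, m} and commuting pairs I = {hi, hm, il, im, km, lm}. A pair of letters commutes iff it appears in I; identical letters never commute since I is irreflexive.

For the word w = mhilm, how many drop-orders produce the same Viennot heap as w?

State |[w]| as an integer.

30

0(m) covers ∅
1(h) covers ∅
2(i) covers ∅
3(l) covers 1:h
4(m) covers 0:m
floor of heap: 0:m, 1:h, 2:i
completions by unplaced set U, small U first (add the entries for U minus each lowest piece of U):
  |U|=1: {2}:1  {3}:1  {4}:1
  |U|=2: {0,4}:1  {1,3}:1  {2,3}:2  {2,4}:2  {3,4}:2
  |U|=3: {0,2,4}:3  {0,3,4}:3  {1,2,3}:3  {1,3,4}:3  {2,3,4}:6
  start at 0(m): 12
  start at 1(h): 12
  start at 2(i): 6
sum over floor = 30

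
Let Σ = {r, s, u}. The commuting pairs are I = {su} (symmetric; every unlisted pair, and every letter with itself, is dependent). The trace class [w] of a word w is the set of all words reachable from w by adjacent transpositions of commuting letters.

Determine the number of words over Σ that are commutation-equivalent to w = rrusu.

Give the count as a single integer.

3

#0=r has no predecessor
#1=r depends on [0:r]
#2=u depends on [1:r]
#3=s depends on [1:r]
#4=u depends on [2:u]
sources: [0:r]
N(rest) = Σ N(rest − s) over sources s of rest; N(one piece) = 1:
  size 1 → [3]=1  [4]=1
  size 2 → [2,4]=1  [3,4]=2
  size 3 → [2,3,4]=3
  first=0(r) contributes 3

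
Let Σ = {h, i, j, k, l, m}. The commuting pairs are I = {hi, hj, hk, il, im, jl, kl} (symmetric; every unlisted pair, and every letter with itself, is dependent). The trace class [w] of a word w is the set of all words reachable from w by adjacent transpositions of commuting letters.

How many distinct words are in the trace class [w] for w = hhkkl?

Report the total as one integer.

piece 0:h — minimal
piece 1:h rests on {0:h}
piece 2:k — minimal
piece 3:k rests on {2:k}
piece 4:l rests on {1:h}
minimal pieces: {0:h, 2:k}
ways to finish when only these pieces remain (= sum over removing one remaining piece with nothing left below it):
  1 left: {3}→1  {4}→1
  2 left: {1,4}→1  {2,3}→1  {3,4}→2
  3 left: {0,1,4}→1  {1,3,4}→3  {2,3,4}→3
  placing 0:h first → 6 extensions
  placing 2:k first → 4 extensions
total linear extensions = 10

10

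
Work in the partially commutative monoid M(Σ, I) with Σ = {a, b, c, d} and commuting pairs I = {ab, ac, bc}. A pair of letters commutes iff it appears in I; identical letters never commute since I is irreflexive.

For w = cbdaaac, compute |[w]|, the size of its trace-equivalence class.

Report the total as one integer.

piece 0:c — minimal
piece 1:b — minimal
piece 2:d rests on {0:c, 1:b}
piece 3:a rests on {2:d}
piece 4:a rests on {3:a}
piece 5:a rests on {4:a}
piece 6:c rests on {2:d}
minimal pieces: {0:c, 1:b}
ways to finish when only these pieces remain (= sum over removing one remaining piece with nothing left below it):
  1 left: {5}→1  {6}→1
  2 left: {4,5}→1  {5,6}→2
  3 left: {3,4,5}→1  {4,5,6}→3
  4 left: {3,4,5,6}→4
  5 left: {2,3,4,5,6}→4
  placing 0:c first → 4 extensions
  placing 1:b first → 4 extensions
total linear extensions = 8

8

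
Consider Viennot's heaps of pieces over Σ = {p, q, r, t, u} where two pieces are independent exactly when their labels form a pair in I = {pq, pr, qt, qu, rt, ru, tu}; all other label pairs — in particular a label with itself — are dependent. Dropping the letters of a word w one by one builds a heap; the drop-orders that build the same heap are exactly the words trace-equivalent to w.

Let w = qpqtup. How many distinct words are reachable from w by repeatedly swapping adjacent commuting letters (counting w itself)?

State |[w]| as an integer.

piece 0:q — minimal
piece 1:p — minimal
piece 2:q rests on {0:q}
piece 3:t rests on {1:p}
piece 4:u rests on {1:p}
piece 5:p rests on {3:t, 4:u}
minimal pieces: {0:q, 1:p}
ways to finish when only these pieces remain (= sum over removing one remaining piece with nothing left below it):
  1 left: {2}→1  {5}→1
  2 left: {0,2}→1  {2,5}→2  {3,5}→1  {4,5}→1
  3 left: {0,2,5}→3  {2,3,5}→3  {2,4,5}→3  {3,4,5}→2
  4 left: {0,2,3,5}→6  {0,2,4,5}→6  {1,3,4,5}→2  {2,3,4,5}→8
  placing 0:q first → 10 extensions
  placing 1:p first → 20 extensions
total linear extensions = 30

30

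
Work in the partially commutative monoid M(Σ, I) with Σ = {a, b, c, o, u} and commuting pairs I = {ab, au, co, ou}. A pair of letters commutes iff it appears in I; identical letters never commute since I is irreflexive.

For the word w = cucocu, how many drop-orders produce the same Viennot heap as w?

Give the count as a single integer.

6

0(c) covers ∅
1(u) covers 0:c
2(c) covers 1:u
3(o) covers ∅
4(c) covers 2:c
5(u) covers 4:c
floor of heap: 0:c, 3:o
completions by unplaced set U, small U first (add the entries for U minus each lowest piece of U):
  |U|=1: {3}:1  {5}:1
  |U|=2: {3,5}:2  {4,5}:1
  |U|=3: {2,4,5}:1  {3,4,5}:3
  |U|=4: {1,2,4,5}:1  {2,3,4,5}:4
  start at 0(c): 5
  start at 3(o): 1
sum over floor = 6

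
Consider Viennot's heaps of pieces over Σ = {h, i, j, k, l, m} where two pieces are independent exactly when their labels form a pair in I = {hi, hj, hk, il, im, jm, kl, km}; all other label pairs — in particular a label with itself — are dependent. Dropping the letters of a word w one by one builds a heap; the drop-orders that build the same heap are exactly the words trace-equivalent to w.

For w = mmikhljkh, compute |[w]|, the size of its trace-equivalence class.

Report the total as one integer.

#0=m has no predecessor
#1=m depends on [0:m]
#2=i has no predecessor
#3=k depends on [2:i]
#4=h depends on [1:m]
#5=l depends on [4:h]
#6=j depends on [3:k, 5:l]
#7=k depends on [6:j]
#8=h depends on [5:l]
sources: [0:m, 2:i]
N(rest) = Σ N(rest − s) over sources s of rest; N(one piece) = 1:
  size 1 → [7]=1  [8]=1
  size 2 → [6,7]=1  [7,8]=2
  size 3 → [3,6,7]=1  [6,7,8]=3
  size 4 → [2,3,6,7]=1  [3,6,7,8]=4  [5,6,7,8]=3
  size 5 → [2,3,6,7,8]=5  [3,5,6,7,8]=7  [4,5,6,7,8]=3
  size 6 → [1,4,5,6,7,8]=3  [2,3,5,6,7,8]=12  [3,4,5,6,7,8]=10
  size 7 → [0,1,4,5,6,7,8]=3  [1,3,4,5,6,7,8]=13  [2,3,4,5,6,7,8]=22
  first=0(m) contributes 35
  first=2(i) contributes 16
|[w]| = 51

51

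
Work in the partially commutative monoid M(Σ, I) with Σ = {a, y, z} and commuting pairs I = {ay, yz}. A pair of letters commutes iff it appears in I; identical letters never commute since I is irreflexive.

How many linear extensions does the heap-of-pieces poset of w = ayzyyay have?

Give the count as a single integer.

0(a) covers ∅
1(y) covers ∅
2(z) covers 0:a
3(y) covers 1:y
4(y) covers 3:y
5(a) covers 2:z
6(y) covers 4:y
floor of heap: 0:a, 1:y
completions by unplaced set U, small U first (add the entries for U minus each lowest piece of U):
  |U|=1: {5}:1  {6}:1
  |U|=2: {2,5}:1  {4,6}:1  {5,6}:2
  |U|=3: {0,2,5}:1  {2,5,6}:3  {3,4,6}:1  {4,5,6}:3
  |U|=4: {0,2,5,6}:4  {1,3,4,6}:1  {2,4,5,6}:6  {3,4,5,6}:4
  |U|=5: {0,2,4,5,6}:10  {1,3,4,5,6}:5  {2,3,4,5,6}:10
  start at 0(a): 15
  start at 1(y): 20
sum over floor = 35

35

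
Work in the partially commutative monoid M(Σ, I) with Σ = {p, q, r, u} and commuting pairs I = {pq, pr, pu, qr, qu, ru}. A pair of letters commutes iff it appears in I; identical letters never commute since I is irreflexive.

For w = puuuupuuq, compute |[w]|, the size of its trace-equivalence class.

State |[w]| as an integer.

252

drop 0:p onto floor
drop 1:u onto floor
drop 2:u onto {1:u}
drop 3:u onto {2:u}
drop 4:u onto {3:u}
drop 5:p onto {0:p}
drop 6:u onto {4:u}
drop 7:u onto {6:u}
drop 8:q onto floor
ground layer = {0:p, 1:u, 8:q}
drop-orders for the pieces not yet dropped (sum over which currently-grounded one goes next):
  1 to go: {5} 1  {7} 1  {8} 1
  2 to go: {0,5} 1  {5,7} 2  {5,8} 2  {6,7} 1  {7,8} 2
  3 to go: {0,5,7} 3  {0,5,8} 3  {4,6,7} 1  {5,6,7} 3  {5,7,8} 6  {6,7,8} 3
  4 to go: {0,5,6,7} 6  {0,5,7,8} 12  {3,4,6,7} 1  {4,5,6,7} 4  {4,6,7,8} 4  {5,6,7,8} 12
  5 to go: {0,4,5,6,7} 10  {0,5,6,7,8} 30  {2,3,4,6,7} 1  {3,4,5,6,7} 5  {3,4,6,7,8} 5  {4,5,6,7,8} 20
  6 to go: {0,3,4,5,6,7} 15  {0,4,5,6,7,8} 60  {1,2,3,4,6,7} 1  {2,3,4,5,6,7} 6  {2,3,4,6,7,8} 6  {3,4,5,6,7,8} 30
  7 to go: {0,2,3,4,5,6,7} 21  {0,3,4,5,6,7,8} 105  {1,2,3,4,5,6,7} 7  {1,2,3,4,6,7,8} 7  {2,3,4,5,6,7,8} 42
  if 0:p drops first: 56 orders
  if 1:u drops first: 168 orders
  if 8:q drops first: 28 orders
heap linearizations: 252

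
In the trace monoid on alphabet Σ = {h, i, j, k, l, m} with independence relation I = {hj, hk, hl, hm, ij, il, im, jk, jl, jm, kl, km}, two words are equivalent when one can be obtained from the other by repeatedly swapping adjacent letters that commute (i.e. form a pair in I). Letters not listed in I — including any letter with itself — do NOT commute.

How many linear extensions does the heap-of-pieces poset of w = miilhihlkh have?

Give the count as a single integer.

piece 0:m — minimal
piece 1:i — minimal
piece 2:i rests on {1:i}
piece 3:l rests on {0:m}
piece 4:h rests on {2:i}
piece 5:i rests on {4:h}
piece 6:h rests on {5:i}
piece 7:l rests on {3:l}
piece 8:k rests on {5:i}
piece 9:h rests on {6:h}
minimal pieces: {0:m, 1:i}
ways to finish when only these pieces remain (= sum over removing one remaining piece with nothing left below it):
  1 left: {7}→1  {8}→1  {9}→1
  2 left: {3,7}→1  {6,9}→1  {7,8}→2  {7,9}→2  {8,9}→2
  3 left: {0,3,7}→1  {3,7,8}→3  {3,7,9}→3  {6,7,9}→3  {6,8,9}→3  {7,8,9}→6
  4 left: {0,3,7,8}→4  {0,3,7,9}→4  {3,6,7,9}→6  {3,7,8,9}→12  {5,6,8,9}→3  {6,7,8,9}→12
  5 left: {0,3,6,7,9}→10  {0,3,7,8,9}→20  {3,6,7,8,9}→30  {4,5,6,8,9}→3  {5,6,7,8,9}→15
  6 left: {0,3,6,7,8,9}→60  {2,4,5,6,8,9}→3  {3,5,6,7,8,9}→45  {4,5,6,7,8,9}→18
  7 left: {0,3,5,6,7,8,9}→105  {1,2,4,5,6,8,9}→3  {2,4,5,6,7,8,9}→21  {3,4,5,6,7,8,9}→63
  8 left: {0,3,4,5,6,7,8,9}→168  {1,2,4,5,6,7,8,9}→24  {2,3,4,5,6,7,8,9}→84
  placing 0:m first → 108 extensions
  placing 1:i first → 252 extensions
total linear extensions = 360

360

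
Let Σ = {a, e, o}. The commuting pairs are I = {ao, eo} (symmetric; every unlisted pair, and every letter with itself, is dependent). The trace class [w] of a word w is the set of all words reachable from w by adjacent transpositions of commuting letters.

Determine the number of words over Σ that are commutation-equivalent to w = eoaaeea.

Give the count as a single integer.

drop 0:e onto floor
drop 1:o onto floor
drop 2:a onto {0:e}
drop 3:a onto {2:a}
drop 4:e onto {3:a}
drop 5:e onto {4:e}
drop 6:a onto {5:e}
ground layer = {0:e, 1:o}
drop-orders for the pieces not yet dropped (sum over which currently-grounded one goes next):
  1 to go: {1} 1  {6} 1
  2 to go: {1,6} 2  {5,6} 1
  3 to go: {1,5,6} 3  {4,5,6} 1
  4 to go: {1,4,5,6} 4  {3,4,5,6} 1
  5 to go: {1,3,4,5,6} 5  {2,3,4,5,6} 1
  if 0:e drops first: 6 orders
  if 1:o drops first: 1 orders
heap linearizations: 7

7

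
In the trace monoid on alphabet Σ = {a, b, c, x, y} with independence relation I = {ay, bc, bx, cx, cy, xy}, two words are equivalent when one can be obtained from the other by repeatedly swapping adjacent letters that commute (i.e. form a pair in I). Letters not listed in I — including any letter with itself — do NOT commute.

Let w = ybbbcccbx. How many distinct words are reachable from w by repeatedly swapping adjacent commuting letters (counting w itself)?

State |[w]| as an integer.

0(y) covers ∅
1(b) covers 0:y
2(b) covers 1:b
3(b) covers 2:b
4(c) covers ∅
5(c) covers 4:c
6(c) covers 5:c
7(b) covers 3:b
8(x) covers ∅
floor of heap: 0:y, 4:c, 8:x
completions by unplaced set U, small U first (add the entries for U minus each lowest piece of U):
  |U|=1: {6}:1  {7}:1  {8}:1
  |U|=2: {3,7}:1  {5,6}:1  {6,7}:2  {6,8}:2  {7,8}:2
  |U|=3: {2,3,7}:1  {3,6,7}:3  {3,7,8}:3  {4,5,6}:1  {5,6,7}:3  {5,6,8}:3  {6,7,8}:6
  |U|=4: {1,2,3,7}:1  {2,3,6,7}:4  {2,3,7,8}:4  {3,5,6,7}:6  {3,6,7,8}:12  {4,5,6,7}:4  {4,5,6,8}:4  {5,6,7,8}:12
  |U|=5: {0,1,2,3,7}:1  {1,2,3,6,7}:5  {1,2,3,7,8}:5  {2,3,5,6,7}:10  {2,3,6,7,8}:20  {3,4,5,6,7}:10  {3,5,6,7,8}:30  {4,5,6,7,8}:20
  |U|=6: {0,1,2,3,6,7}:6  {0,1,2,3,7,8}:6  {1,2,3,5,6,7}:15  {1,2,3,6,7,8}:30  {2,3,4,5,6,7}:20  {2,3,5,6,7,8}:60  {3,4,5,6,7,8}:60
  |U|=7: {0,1,2,3,5,6,7}:21  {0,1,2,3,6,7,8}:42  {1,2,3,4,5,6,7}:35  {1,2,3,5,6,7,8}:105  {2,3,4,5,6,7,8}:140
  start at 0(y): 280
  start at 4(c): 168
  start at 8(x): 56
sum over floor = 504

504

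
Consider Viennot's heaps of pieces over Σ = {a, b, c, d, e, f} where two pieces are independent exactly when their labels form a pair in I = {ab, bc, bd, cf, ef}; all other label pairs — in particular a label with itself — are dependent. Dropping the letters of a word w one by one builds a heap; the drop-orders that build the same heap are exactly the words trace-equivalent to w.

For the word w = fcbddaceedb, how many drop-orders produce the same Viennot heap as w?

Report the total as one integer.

piece 0:f — minimal
piece 1:c — minimal
piece 2:b rests on {0:f}
piece 3:d rests on {0:f, 1:c}
piece 4:d rests on {3:d}
piece 5:a rests on {4:d}
piece 6:c rests on {5:a}
piece 7:e rests on {2:b, 6:c}
piece 8:e rests on {7:e}
piece 9:d rests on {8:e}
piece 10:b rests on {8:e}
minimal pieces: {0:f, 1:c}
ways to finish when only these pieces remain (= sum over removing one remaining piece with nothing left below it):
  1 left: {9}→1  {10}→1
  2 left: {9,10}→2
  3 left: {8,9,10}→2
  4 left: {7,8,9,10}→2
  5 left: {2,7,8,9,10}→2  {6,7,8,9,10}→2
  6 left: {2,6,7,8,9,10}→4  {5,6,7,8,9,10}→2
  7 left: {2,5,6,7,8,9,10}→6  {4,5,6,7,8,9,10}→2
  8 left: {2,4,5,6,7,8,9,10}→8  {3,4,5,6,7,8,9,10}→2
  9 left: {1,3,4,5,6,7,8,9,10}→2  {2,3,4,5,6,7,8,9,10}→10
  placing 0:f first → 12 extensions
  placing 1:c first → 10 extensions
total linear extensions = 22

22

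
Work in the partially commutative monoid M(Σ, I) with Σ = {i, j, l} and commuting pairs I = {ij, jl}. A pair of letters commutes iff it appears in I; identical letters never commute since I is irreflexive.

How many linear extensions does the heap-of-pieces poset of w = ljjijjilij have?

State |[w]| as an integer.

#0=l has no predecessor
#1=j has no predecessor
#2=j depends on [1:j]
#3=i depends on [0:l]
#4=j depends on [2:j]
#5=j depends on [4:j]
#6=i depends on [3:i]
#7=l depends on [6:i]
#8=i depends on [7:l]
#9=j depends on [5:j]
sources: [0:l, 1:j]
N(rest) = Σ N(rest − s) over sources s of rest; N(one piece) = 1:
  size 1 → [8]=1  [9]=1
  size 2 → [5,9]=1  [7,8]=1  [8,9]=2
  size 3 → [4,5,9]=1  [5,8,9]=3  [6,7,8]=1  [7,8,9]=3
  size 4 → [2,4,5,9]=1  [3,6,7,8]=1  [4,5,8,9]=4  [5,7,8,9]=6  [6,7,8,9]=4
  size 5 → [0,3,6,7,8]=1  [1,2,4,5,9]=1  [2,4,5,8,9]=5  [3,6,7,8,9]=5  [4,5,7,8,9]=10  [5,6,7,8,9]=10
  size 6 → [0,3,6,7,8,9]=6  [1,2,4,5,8,9]=6  [2,4,5,7,8,9]=15  [3,5,6,7,8,9]=15  [4,5,6,7,8,9]=20
  size 7 → [0,3,5,6,7,8,9]=21  [1,2,4,5,7,8,9]=21  [2,4,5,6,7,8,9]=35  [3,4,5,6,7,8,9]=35
  size 8 → [0,3,4,5,6,7,8,9]=56  [1,2,4,5,6,7,8,9]=56  [2,3,4,5,6,7,8,9]=70
  first=0(l) contributes 126
  first=1(j) contributes 126
|[w]| = 252

252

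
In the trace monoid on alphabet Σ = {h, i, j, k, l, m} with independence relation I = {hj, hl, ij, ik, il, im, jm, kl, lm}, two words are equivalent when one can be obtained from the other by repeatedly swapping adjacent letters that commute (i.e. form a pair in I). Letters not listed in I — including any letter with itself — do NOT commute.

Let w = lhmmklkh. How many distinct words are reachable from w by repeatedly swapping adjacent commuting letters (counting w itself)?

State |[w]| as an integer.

#0=l has no predecessor
#1=h has no predecessor
#2=m depends on [1:h]
#3=m depends on [2:m]
#4=k depends on [3:m]
#5=l depends on [0:l]
#6=k depends on [4:k]
#7=h depends on [6:k]
sources: [0:l, 1:h]
N(rest) = Σ N(rest − s) over sources s of rest; N(one piece) = 1:
  size 1 → [5]=1  [7]=1
  size 2 → [0,5]=1  [5,7]=2  [6,7]=1
  size 3 → [0,5,7]=3  [4,6,7]=1  [5,6,7]=3
  size 4 → [0,5,6,7]=6  [3,4,6,7]=1  [4,5,6,7]=4
  size 5 → [0,4,5,6,7]=10  [2,3,4,6,7]=1  [3,4,5,6,7]=5
  size 6 → [0,3,4,5,6,7]=15  [1,2,3,4,6,7]=1  [2,3,4,5,6,7]=6
  first=0(l) contributes 7
  first=1(h) contributes 21
|[w]| = 28

28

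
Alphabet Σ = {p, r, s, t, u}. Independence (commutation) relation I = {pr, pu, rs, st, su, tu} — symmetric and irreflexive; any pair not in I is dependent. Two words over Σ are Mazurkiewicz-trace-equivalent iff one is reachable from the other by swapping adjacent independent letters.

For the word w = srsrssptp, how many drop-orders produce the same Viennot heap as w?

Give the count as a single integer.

0(s) covers ∅
1(r) covers ∅
2(s) covers 0:s
3(r) covers 1:r
4(s) covers 2:s
5(s) covers 4:s
6(p) covers 5:s
7(t) covers 3:r, 6:p
8(p) covers 7:t
floor of heap: 0:s, 1:r
completions by unplaced set U, small U first (add the entries for U minus each lowest piece of U):
  |U|=1: {8}:1
  |U|=2: {7,8}:1
  |U|=3: {3,7,8}:1  {6,7,8}:1
  |U|=4: {1,3,7,8}:1  {3,6,7,8}:2  {5,6,7,8}:1
  |U|=5: {1,3,6,7,8}:3  {3,5,6,7,8}:3  {4,5,6,7,8}:1
  |U|=6: {1,3,5,6,7,8}:6  {2,4,5,6,7,8}:1  {3,4,5,6,7,8}:4
  |U|=7: {0,2,4,5,6,7,8}:1  {1,3,4,5,6,7,8}:10  {2,3,4,5,6,7,8}:5
  start at 0(s): 15
  start at 1(r): 6
sum over floor = 21

21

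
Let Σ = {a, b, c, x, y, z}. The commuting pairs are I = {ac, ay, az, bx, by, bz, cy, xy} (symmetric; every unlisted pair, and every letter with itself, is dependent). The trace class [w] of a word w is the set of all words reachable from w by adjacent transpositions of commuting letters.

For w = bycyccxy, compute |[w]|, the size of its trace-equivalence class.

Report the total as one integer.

#0=b has no predecessor
#1=y has no predecessor
#2=c depends on [0:b]
#3=y depends on [1:y]
#4=c depends on [2:c]
#5=c depends on [4:c]
#6=x depends on [5:c]
#7=y depends on [3:y]
sources: [0:b, 1:y]
N(rest) = Σ N(rest − s) over sources s of rest; N(one piece) = 1:
  size 1 → [6]=1  [7]=1
  size 2 → [3,7]=1  [5,6]=1  [6,7]=2
  size 3 → [1,3,7]=1  [3,6,7]=3  [4,5,6]=1  [5,6,7]=3
  size 4 → [1,3,6,7]=4  [2,4,5,6]=1  [3,5,6,7]=6  [4,5,6,7]=4
  size 5 → [0,2,4,5,6]=1  [1,3,5,6,7]=10  [2,4,5,6,7]=5  [3,4,5,6,7]=10
  size 6 → [0,2,4,5,6,7]=6  [1,3,4,5,6,7]=20  [2,3,4,5,6,7]=15
  first=0(b) contributes 35
  first=1(y) contributes 21
|[w]| = 56

56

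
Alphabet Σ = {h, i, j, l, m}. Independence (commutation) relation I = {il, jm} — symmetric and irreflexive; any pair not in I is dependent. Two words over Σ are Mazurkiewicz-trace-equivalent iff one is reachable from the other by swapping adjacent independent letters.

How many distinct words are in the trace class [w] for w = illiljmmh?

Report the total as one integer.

drop 0:i onto floor
drop 1:l onto floor
drop 2:l onto {1:l}
drop 3:i onto {0:i}
drop 4:l onto {2:l}
drop 5:j onto {3:i, 4:l}
drop 6:m onto {3:i, 4:l}
drop 7:m onto {6:m}
drop 8:h onto {5:j, 7:m}
ground layer = {0:i, 1:l}
drop-orders for the pieces not yet dropped (sum over which currently-grounded one goes next):
  1 to go: {8} 1
  2 to go: {5,8} 1  {7,8} 1
  3 to go: {5,7,8} 2  {6,7,8} 1
  4 to go: {5,6,7,8} 3
  5 to go: {3,5,6,7,8} 3  {4,5,6,7,8} 3
  6 to go: {0,3,5,6,7,8} 3  {2,4,5,6,7,8} 3  {3,4,5,6,7,8} 6
  7 to go: {0,3,4,5,6,7,8} 9  {1,2,4,5,6,7,8} 3  {2,3,4,5,6,7,8} 9
  if 0:i drops first: 12 orders
  if 1:l drops first: 18 orders
heap linearizations: 30

30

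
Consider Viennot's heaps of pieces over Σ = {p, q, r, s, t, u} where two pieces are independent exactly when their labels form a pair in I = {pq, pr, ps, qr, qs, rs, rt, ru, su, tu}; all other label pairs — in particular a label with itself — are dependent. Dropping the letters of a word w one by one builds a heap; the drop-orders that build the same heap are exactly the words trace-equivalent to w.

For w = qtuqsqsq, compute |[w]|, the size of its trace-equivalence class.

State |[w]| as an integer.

25

drop 0:q onto floor
drop 1:t onto {0:q}
drop 2:u onto {0:q}
drop 3:q onto {1:t, 2:u}
drop 4:s onto {1:t}
drop 5:q onto {3:q}
drop 6:s onto {4:s}
drop 7:q onto {5:q}
ground layer = {0:q}
drop-orders for the pieces not yet dropped (sum over which currently-grounded one goes next):
  1 to go: {6} 1  {7} 1
  2 to go: {4,6} 1  {5,7} 1  {6,7} 2
  3 to go: {3,5,7} 1  {4,6,7} 3  {5,6,7} 3
  4 to go: {2,3,5,7} 1  {3,5,6,7} 4  {4,5,6,7} 6
  5 to go: {2,3,5,6,7} 5  {3,4,5,6,7} 10
  6 to go: {1,3,4,5,6,7} 10  {2,3,4,5,6,7} 15
  if 0:q drops first: 25 orders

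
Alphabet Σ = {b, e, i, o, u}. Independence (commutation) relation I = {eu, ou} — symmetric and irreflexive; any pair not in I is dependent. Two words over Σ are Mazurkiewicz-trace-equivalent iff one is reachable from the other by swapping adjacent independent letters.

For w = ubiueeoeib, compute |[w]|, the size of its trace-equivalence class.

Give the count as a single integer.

5

piece 0:u — minimal
piece 1:b rests on {0:u}
piece 2:i rests on {1:b}
piece 3:u rests on {2:i}
piece 4:e rests on {2:i}
piece 5:e rests on {4:e}
piece 6:o rests on {5:e}
piece 7:e rests on {6:o}
piece 8:i rests on {3:u, 7:e}
piece 9:b rests on {8:i}
minimal pieces: {0:u}
ways to finish when only these pieces remain (= sum over removing one remaining piece with nothing left below it):
  1 left: {9}→1
  2 left: {8,9}→1
  3 left: {3,8,9}→1  {7,8,9}→1
  4 left: {3,7,8,9}→2  {6,7,8,9}→1
  5 left: {3,6,7,8,9}→3  {5,6,7,8,9}→1
  6 left: {3,5,6,7,8,9}→4  {4,5,6,7,8,9}→1
  7 left: {3,4,5,6,7,8,9}→5
  8 left: {2,3,4,5,6,7,8,9}→5
  placing 0:u first → 5 extensions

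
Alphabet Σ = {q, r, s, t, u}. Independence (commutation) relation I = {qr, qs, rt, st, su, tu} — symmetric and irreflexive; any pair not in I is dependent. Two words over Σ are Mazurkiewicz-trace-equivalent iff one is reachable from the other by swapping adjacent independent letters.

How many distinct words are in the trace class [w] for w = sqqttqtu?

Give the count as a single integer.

16

0(s) covers ∅
1(q) covers ∅
2(q) covers 1:q
3(t) covers 2:q
4(t) covers 3:t
5(q) covers 4:t
6(t) covers 5:q
7(u) covers 5:q
floor of heap: 0:s, 1:q
completions by unplaced set U, small U first (add the entries for U minus each lowest piece of U):
  |U|=1: {0}:1  {6}:1  {7}:1
  |U|=2: {0,6}:2  {0,7}:2  {6,7}:2
  |U|=3: {0,6,7}:6  {5,6,7}:2
  |U|=4: {0,5,6,7}:8  {4,5,6,7}:2
  |U|=5: {0,4,5,6,7}:10  {3,4,5,6,7}:2
  |U|=6: {0,3,4,5,6,7}:12  {2,3,4,5,6,7}:2
  start at 0(s): 2
  start at 1(q): 14
sum over floor = 16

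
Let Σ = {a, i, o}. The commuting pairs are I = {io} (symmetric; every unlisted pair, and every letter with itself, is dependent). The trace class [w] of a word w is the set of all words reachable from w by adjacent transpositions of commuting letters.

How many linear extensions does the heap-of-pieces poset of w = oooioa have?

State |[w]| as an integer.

0(o) covers ∅
1(o) covers 0:o
2(o) covers 1:o
3(i) covers ∅
4(o) covers 2:o
5(a) covers 3:i, 4:o
floor of heap: 0:o, 3:i
completions by unplaced set U, small U first (add the entries for U minus each lowest piece of U):
  |U|=1: {5}:1
  |U|=2: {3,5}:1  {4,5}:1
  |U|=3: {2,4,5}:1  {3,4,5}:2
  |U|=4: {1,2,4,5}:1  {2,3,4,5}:3
  start at 0(o): 4
  start at 3(i): 1
sum over floor = 5

5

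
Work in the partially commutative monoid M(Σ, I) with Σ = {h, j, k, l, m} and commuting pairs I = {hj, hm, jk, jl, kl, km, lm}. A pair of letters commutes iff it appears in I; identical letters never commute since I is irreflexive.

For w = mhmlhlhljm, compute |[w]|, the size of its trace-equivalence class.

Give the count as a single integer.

210

#0=m has no predecessor
#1=h has no predecessor
#2=m depends on [0:m]
#3=l depends on [1:h]
#4=h depends on [3:l]
#5=l depends on [4:h]
#6=h depends on [5:l]
#7=l depends on [6:h]
#8=j depends on [2:m]
#9=m depends on [8:j]
sources: [0:m, 1:h]
N(rest) = Σ N(rest − s) over sources s of rest; N(one piece) = 1:
  size 1 → [7]=1  [9]=1
  size 2 → [6,7]=1  [7,9]=2  [8,9]=1
  size 3 → [2,8,9]=1  [5,6,7]=1  [6,7,9]=3  [7,8,9]=3
  size 4 → [0,2,8,9]=1  [2,7,8,9]=4  [4,5,6,7]=1  [5,6,7,9]=4  [6,7,8,9]=6
  size 5 → [0,2,7,8,9]=5  [2,6,7,8,9]=10  [3,4,5,6,7]=1  [4,5,6,7,9]=5  [5,6,7,8,9]=10
  size 6 → [0,2,6,7,8,9]=15  [1,3,4,5,6,7]=1  [2,5,6,7,8,9]=20  [3,4,5,6,7,9]=6  [4,5,6,7,8,9]=15
  size 7 → [0,2,5,6,7,8,9]=35  [1,3,4,5,6,7,9]=7  [2,4,5,6,7,8,9]=35  [3,4,5,6,7,8,9]=21
  size 8 → [0,2,4,5,6,7,8,9]=70  [1,3,4,5,6,7,8,9]=28  [2,3,4,5,6,7,8,9]=56
  first=0(m) contributes 84
  first=1(h) contributes 126
|[w]| = 210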